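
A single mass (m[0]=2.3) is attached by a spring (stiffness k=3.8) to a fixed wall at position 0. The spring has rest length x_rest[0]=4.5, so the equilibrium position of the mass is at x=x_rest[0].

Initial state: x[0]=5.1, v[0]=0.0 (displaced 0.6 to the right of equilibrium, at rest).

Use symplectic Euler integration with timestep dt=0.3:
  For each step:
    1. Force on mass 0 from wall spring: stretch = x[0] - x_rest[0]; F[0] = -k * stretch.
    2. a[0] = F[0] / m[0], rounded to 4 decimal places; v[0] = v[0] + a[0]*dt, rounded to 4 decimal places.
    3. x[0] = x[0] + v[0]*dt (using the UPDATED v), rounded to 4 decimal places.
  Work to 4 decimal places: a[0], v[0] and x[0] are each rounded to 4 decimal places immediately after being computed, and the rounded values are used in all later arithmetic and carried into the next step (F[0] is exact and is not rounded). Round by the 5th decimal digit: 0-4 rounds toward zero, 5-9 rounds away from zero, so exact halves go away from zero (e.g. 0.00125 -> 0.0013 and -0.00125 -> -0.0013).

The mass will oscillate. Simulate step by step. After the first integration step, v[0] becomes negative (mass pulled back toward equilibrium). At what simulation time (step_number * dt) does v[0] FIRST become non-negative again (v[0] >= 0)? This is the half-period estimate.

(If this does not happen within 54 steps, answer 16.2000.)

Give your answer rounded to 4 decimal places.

Step 0: x=[5.1000] v=[0.0000]
Step 1: x=[5.0108] v=[-0.2974]
Step 2: x=[4.8456] v=[-0.5506]
Step 3: x=[4.6290] v=[-0.7219]
Step 4: x=[4.3933] v=[-0.7858]
Step 5: x=[4.1734] v=[-0.7329]
Step 6: x=[4.0021] v=[-0.5710]
Step 7: x=[3.9048] v=[-0.3242]
Step 8: x=[3.8960] v=[-0.0292]
Step 9: x=[3.9771] v=[0.2702]
First v>=0 after going negative at step 9, time=2.7000

Answer: 2.7000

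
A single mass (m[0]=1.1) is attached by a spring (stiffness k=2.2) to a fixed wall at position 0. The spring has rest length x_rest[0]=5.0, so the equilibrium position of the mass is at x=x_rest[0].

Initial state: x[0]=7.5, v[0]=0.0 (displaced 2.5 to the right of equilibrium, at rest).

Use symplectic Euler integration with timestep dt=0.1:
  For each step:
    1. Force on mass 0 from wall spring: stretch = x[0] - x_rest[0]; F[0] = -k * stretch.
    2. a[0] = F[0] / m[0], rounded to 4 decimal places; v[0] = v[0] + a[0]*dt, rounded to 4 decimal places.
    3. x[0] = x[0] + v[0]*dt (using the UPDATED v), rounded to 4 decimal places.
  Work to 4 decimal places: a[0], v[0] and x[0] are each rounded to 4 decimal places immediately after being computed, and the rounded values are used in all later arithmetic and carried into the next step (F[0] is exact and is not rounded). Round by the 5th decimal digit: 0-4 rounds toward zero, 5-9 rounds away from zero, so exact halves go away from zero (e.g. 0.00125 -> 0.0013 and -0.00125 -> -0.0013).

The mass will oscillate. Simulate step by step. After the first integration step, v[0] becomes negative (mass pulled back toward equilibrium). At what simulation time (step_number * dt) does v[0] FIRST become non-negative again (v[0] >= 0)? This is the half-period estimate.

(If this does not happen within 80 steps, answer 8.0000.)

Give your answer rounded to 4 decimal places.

Answer: 2.3000

Derivation:
Step 0: x=[7.5000] v=[0.0000]
Step 1: x=[7.4500] v=[-0.5000]
Step 2: x=[7.3510] v=[-0.9900]
Step 3: x=[7.2050] v=[-1.4602]
Step 4: x=[7.0149] v=[-1.9012]
Step 5: x=[6.7845] v=[-2.3042]
Step 6: x=[6.5184] v=[-2.6611]
Step 7: x=[6.2219] v=[-2.9648]
Step 8: x=[5.9010] v=[-3.2092]
Step 9: x=[5.5621] v=[-3.3894]
Step 10: x=[5.2119] v=[-3.5018]
Step 11: x=[4.8575] v=[-3.5442]
Step 12: x=[4.5059] v=[-3.5157]
Step 13: x=[4.1642] v=[-3.4169]
Step 14: x=[3.8392] v=[-3.2497]
Step 15: x=[3.5375] v=[-3.0175]
Step 16: x=[3.2650] v=[-2.7250]
Step 17: x=[3.0272] v=[-2.3780]
Step 18: x=[2.8289] v=[-1.9834]
Step 19: x=[2.6740] v=[-1.5492]
Step 20: x=[2.5656] v=[-1.0840]
Step 21: x=[2.5059] v=[-0.5971]
Step 22: x=[2.4961] v=[-0.0983]
Step 23: x=[2.5364] v=[0.4025]
First v>=0 after going negative at step 23, time=2.3000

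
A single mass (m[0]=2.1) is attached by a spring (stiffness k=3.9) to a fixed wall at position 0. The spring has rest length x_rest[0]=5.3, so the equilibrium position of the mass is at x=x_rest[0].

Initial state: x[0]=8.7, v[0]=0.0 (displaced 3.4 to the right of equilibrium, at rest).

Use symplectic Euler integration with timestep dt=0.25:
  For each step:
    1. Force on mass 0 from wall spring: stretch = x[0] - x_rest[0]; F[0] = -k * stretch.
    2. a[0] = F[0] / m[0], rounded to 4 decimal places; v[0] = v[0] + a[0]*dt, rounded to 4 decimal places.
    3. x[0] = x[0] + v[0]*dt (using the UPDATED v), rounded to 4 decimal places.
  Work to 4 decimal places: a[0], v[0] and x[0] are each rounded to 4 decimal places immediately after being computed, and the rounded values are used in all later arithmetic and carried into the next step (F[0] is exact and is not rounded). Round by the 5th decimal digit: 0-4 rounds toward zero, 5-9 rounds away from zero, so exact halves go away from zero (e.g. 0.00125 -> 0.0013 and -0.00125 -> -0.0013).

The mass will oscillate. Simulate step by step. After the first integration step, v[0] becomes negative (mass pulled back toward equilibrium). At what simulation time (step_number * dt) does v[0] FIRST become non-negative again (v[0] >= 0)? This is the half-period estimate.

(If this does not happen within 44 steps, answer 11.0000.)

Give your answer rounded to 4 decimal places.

Answer: 2.5000

Derivation:
Step 0: x=[8.7000] v=[0.0000]
Step 1: x=[8.3054] v=[-1.5786]
Step 2: x=[7.5619] v=[-2.9740]
Step 3: x=[6.5559] v=[-4.0242]
Step 4: x=[5.4041] v=[-4.6073]
Step 5: x=[4.2402] v=[-4.6556]
Step 6: x=[3.1993] v=[-4.1636]
Step 7: x=[2.4022] v=[-3.1883]
Step 8: x=[1.9415] v=[-1.8429]
Step 9: x=[1.8706] v=[-0.2836]
Step 10: x=[2.1978] v=[1.3086]
First v>=0 after going negative at step 10, time=2.5000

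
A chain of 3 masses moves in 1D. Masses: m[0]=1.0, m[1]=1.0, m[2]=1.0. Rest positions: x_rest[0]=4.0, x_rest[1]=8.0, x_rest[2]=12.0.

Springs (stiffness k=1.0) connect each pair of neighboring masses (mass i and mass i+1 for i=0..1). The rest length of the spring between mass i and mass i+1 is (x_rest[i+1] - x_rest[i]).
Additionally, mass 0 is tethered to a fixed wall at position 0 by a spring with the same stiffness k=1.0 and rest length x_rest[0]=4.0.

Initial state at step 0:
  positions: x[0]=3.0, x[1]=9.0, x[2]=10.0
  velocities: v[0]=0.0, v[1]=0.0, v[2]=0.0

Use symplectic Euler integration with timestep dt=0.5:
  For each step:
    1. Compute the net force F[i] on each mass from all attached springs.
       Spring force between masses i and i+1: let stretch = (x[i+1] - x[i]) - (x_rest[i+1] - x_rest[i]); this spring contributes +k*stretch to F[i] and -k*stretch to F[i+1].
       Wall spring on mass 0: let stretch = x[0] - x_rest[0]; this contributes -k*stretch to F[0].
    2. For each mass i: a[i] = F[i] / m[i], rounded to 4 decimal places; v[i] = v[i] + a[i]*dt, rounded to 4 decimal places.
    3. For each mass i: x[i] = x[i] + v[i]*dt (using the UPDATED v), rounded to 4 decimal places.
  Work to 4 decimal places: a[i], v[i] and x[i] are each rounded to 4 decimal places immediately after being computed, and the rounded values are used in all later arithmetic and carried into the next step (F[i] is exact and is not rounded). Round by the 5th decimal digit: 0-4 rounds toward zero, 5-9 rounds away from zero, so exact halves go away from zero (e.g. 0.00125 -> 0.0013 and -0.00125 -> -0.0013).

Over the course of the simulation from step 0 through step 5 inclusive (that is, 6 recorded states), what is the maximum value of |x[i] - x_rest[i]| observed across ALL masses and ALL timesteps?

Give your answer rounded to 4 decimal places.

Step 0: x=[3.0000 9.0000 10.0000] v=[0.0000 0.0000 0.0000]
Step 1: x=[3.7500 7.7500 10.7500] v=[1.5000 -2.5000 1.5000]
Step 2: x=[4.5625 6.2500 11.7500] v=[1.6250 -3.0000 2.0000]
Step 3: x=[4.6563 5.7031 12.3750] v=[0.1875 -1.0938 1.2500]
Step 4: x=[3.8477 6.5625 12.3320] v=[-1.6173 1.7188 -0.0860]
Step 5: x=[2.7558 8.1856 11.8466] v=[-2.1838 3.2462 -0.9708]
Max displacement = 2.2969

Answer: 2.2969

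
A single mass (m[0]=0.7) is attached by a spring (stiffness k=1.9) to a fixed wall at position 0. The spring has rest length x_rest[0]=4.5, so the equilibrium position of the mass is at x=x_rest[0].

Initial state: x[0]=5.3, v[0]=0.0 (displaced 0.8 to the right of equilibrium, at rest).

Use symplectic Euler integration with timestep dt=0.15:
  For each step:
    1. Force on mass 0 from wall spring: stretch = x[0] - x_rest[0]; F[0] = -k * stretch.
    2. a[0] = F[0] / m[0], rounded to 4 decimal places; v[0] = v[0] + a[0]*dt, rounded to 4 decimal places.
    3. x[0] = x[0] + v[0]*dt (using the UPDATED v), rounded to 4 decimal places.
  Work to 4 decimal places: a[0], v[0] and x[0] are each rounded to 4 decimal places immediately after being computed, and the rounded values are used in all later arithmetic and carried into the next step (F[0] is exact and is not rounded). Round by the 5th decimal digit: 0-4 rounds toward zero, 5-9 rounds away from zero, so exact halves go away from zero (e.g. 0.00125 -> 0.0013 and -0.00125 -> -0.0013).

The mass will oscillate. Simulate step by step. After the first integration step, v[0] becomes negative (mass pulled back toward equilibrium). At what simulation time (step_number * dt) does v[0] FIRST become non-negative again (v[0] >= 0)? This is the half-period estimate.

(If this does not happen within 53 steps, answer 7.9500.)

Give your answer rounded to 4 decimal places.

Answer: 1.9500

Derivation:
Step 0: x=[5.3000] v=[0.0000]
Step 1: x=[5.2511] v=[-0.3257]
Step 2: x=[5.1564] v=[-0.6315]
Step 3: x=[5.0216] v=[-0.8988]
Step 4: x=[4.8549] v=[-1.1112]
Step 5: x=[4.6665] v=[-1.2557]
Step 6: x=[4.4680] v=[-1.3235]
Step 7: x=[4.2714] v=[-1.3105]
Step 8: x=[4.0888] v=[-1.2174]
Step 9: x=[3.9313] v=[-1.0500]
Step 10: x=[3.8085] v=[-0.8185]
Step 11: x=[3.7280] v=[-0.5370]
Step 12: x=[3.6946] v=[-0.2227]
Step 13: x=[3.7104] v=[0.1052]
First v>=0 after going negative at step 13, time=1.9500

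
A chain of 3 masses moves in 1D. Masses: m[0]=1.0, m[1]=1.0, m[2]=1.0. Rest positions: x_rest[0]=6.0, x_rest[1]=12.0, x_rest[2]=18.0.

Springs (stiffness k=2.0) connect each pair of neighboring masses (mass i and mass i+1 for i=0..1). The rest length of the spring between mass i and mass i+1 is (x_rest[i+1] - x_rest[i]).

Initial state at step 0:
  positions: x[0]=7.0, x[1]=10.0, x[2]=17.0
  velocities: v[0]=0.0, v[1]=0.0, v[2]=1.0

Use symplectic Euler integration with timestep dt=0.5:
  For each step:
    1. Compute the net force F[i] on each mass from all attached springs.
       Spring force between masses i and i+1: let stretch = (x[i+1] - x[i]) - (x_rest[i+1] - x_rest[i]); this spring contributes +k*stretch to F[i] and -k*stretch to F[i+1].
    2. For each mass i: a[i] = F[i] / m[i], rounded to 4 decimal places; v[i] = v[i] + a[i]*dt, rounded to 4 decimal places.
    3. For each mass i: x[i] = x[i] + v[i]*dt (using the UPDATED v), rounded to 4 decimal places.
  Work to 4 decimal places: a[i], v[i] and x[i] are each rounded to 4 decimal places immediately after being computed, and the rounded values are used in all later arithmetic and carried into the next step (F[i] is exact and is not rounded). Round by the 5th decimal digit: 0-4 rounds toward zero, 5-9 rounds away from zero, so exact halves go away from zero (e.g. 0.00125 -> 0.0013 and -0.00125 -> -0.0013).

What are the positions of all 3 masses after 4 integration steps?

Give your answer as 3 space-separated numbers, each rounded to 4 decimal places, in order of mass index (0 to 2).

Step 0: x=[7.0000 10.0000 17.0000] v=[0.0000 0.0000 1.0000]
Step 1: x=[5.5000 12.0000 17.0000] v=[-3.0000 4.0000 0.0000]
Step 2: x=[4.2500 13.2500 17.5000] v=[-2.5000 2.5000 1.0000]
Step 3: x=[4.5000 12.1250 18.8750] v=[0.5000 -2.2500 2.7500]
Step 4: x=[5.5625 10.5625 19.8750] v=[2.1250 -3.1250 2.0000]

Answer: 5.5625 10.5625 19.8750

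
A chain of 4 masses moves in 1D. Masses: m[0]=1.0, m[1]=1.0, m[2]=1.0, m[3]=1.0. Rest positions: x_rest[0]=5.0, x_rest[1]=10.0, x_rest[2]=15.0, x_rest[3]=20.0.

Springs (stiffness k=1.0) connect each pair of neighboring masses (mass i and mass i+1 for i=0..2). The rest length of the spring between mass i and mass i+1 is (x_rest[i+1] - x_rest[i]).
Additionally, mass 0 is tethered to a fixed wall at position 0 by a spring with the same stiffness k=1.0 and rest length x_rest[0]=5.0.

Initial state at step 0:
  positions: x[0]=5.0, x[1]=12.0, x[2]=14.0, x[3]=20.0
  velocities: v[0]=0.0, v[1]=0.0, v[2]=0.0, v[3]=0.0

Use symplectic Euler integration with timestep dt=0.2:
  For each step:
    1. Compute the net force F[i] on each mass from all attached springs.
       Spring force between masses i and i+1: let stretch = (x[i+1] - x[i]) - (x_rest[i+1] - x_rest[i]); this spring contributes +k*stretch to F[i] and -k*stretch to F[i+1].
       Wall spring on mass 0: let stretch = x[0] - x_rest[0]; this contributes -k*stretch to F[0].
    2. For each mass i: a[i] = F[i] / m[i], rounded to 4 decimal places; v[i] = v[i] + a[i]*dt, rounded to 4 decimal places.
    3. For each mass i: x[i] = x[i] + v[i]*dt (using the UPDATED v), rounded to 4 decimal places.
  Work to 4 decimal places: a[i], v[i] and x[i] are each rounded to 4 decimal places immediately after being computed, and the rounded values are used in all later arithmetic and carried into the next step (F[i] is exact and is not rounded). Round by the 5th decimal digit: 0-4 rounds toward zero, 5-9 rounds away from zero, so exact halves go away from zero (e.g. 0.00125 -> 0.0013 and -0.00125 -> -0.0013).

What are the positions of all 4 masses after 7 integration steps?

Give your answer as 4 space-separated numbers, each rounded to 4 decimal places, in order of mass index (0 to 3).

Step 0: x=[5.0000 12.0000 14.0000 20.0000] v=[0.0000 0.0000 0.0000 0.0000]
Step 1: x=[5.0800 11.8000 14.1600 19.9600] v=[0.4000 -1.0000 0.8000 -0.2000]
Step 2: x=[5.2256 11.4256 14.4576 19.8880] v=[0.7280 -1.8720 1.4880 -0.3600]
Step 3: x=[5.4102 10.9245 14.8511 19.7988] v=[0.9229 -2.5056 1.9677 -0.4461]
Step 4: x=[5.5989 10.3599 15.2855 19.7117] v=[0.9437 -2.8231 2.1719 -0.4356]
Step 5: x=[5.7541 9.8019 15.6999 19.6475] v=[0.7761 -2.7902 2.0720 -0.3208]
Step 6: x=[5.8411 9.3179 16.0363 19.6254] v=[0.4348 -2.4202 1.6819 -0.1103]
Step 7: x=[5.8335 8.9635 16.2475 19.6598] v=[-0.0381 -1.7719 1.0560 0.1719]

Answer: 5.8335 8.9635 16.2475 19.6598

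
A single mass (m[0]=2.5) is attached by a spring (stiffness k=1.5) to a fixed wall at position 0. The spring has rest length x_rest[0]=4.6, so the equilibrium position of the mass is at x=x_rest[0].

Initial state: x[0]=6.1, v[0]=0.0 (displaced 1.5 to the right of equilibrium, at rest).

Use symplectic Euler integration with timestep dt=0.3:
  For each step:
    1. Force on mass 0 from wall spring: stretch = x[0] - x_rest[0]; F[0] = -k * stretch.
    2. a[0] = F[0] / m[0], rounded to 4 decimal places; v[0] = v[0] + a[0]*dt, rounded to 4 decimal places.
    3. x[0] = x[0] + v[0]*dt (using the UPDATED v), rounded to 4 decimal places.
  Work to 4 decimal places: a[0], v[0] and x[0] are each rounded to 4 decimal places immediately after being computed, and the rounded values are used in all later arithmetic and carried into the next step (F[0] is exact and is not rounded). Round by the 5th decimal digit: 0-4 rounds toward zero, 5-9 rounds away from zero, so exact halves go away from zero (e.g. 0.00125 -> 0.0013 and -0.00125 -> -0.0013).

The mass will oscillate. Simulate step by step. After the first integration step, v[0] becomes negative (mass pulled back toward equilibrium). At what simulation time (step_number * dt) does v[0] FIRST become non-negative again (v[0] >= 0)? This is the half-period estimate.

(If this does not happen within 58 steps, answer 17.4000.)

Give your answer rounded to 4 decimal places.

Step 0: x=[6.1000] v=[0.0000]
Step 1: x=[6.0190] v=[-0.2700]
Step 2: x=[5.8614] v=[-0.5254]
Step 3: x=[5.6357] v=[-0.7524]
Step 4: x=[5.3541] v=[-0.9388]
Step 5: x=[5.0317] v=[-1.0746]
Step 6: x=[4.6860] v=[-1.1523]
Step 7: x=[4.3357] v=[-1.1678]
Step 8: x=[3.9996] v=[-1.1202]
Step 9: x=[3.6960] v=[-1.0121]
Step 10: x=[3.4412] v=[-0.8494]
Step 11: x=[3.2490] v=[-0.6408]
Step 12: x=[3.1297] v=[-0.3976]
Step 13: x=[3.0898] v=[-0.1329]
Step 14: x=[3.1315] v=[0.1389]
First v>=0 after going negative at step 14, time=4.2000

Answer: 4.2000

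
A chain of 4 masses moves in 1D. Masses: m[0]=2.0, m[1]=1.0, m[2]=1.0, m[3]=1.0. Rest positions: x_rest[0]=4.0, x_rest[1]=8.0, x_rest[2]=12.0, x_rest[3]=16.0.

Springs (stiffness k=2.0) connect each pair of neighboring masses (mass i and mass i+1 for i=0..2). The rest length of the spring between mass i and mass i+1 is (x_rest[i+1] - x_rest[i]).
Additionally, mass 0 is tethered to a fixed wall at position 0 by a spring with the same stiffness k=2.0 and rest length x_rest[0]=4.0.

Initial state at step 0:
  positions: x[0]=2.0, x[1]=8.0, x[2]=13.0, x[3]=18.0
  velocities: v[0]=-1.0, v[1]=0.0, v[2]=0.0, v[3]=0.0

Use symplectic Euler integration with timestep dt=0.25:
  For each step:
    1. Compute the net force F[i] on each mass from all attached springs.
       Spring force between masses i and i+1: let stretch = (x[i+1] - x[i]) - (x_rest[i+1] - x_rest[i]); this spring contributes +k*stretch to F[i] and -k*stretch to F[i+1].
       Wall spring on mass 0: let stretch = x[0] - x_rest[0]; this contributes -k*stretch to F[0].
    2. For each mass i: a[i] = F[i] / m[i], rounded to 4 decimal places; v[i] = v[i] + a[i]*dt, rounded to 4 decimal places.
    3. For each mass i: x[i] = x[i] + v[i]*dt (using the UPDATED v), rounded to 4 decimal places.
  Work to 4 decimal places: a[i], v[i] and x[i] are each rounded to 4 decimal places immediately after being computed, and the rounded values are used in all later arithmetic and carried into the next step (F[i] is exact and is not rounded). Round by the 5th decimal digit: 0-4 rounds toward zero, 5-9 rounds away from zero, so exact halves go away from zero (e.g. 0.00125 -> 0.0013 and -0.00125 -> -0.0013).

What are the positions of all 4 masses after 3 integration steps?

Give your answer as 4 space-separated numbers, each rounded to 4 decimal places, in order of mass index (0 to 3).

Step 0: x=[2.0000 8.0000 13.0000 18.0000] v=[-1.0000 0.0000 0.0000 0.0000]
Step 1: x=[2.0000 7.8750 13.0000 17.8750] v=[0.0000 -0.5000 0.0000 -0.5000]
Step 2: x=[2.2422 7.6563 12.9688 17.6406] v=[0.9688 -0.8750 -0.1250 -0.9375]
Step 3: x=[2.6827 7.4249 12.8575 17.3223] v=[1.7618 -0.9258 -0.4454 -1.2734]

Answer: 2.6827 7.4249 12.8575 17.3223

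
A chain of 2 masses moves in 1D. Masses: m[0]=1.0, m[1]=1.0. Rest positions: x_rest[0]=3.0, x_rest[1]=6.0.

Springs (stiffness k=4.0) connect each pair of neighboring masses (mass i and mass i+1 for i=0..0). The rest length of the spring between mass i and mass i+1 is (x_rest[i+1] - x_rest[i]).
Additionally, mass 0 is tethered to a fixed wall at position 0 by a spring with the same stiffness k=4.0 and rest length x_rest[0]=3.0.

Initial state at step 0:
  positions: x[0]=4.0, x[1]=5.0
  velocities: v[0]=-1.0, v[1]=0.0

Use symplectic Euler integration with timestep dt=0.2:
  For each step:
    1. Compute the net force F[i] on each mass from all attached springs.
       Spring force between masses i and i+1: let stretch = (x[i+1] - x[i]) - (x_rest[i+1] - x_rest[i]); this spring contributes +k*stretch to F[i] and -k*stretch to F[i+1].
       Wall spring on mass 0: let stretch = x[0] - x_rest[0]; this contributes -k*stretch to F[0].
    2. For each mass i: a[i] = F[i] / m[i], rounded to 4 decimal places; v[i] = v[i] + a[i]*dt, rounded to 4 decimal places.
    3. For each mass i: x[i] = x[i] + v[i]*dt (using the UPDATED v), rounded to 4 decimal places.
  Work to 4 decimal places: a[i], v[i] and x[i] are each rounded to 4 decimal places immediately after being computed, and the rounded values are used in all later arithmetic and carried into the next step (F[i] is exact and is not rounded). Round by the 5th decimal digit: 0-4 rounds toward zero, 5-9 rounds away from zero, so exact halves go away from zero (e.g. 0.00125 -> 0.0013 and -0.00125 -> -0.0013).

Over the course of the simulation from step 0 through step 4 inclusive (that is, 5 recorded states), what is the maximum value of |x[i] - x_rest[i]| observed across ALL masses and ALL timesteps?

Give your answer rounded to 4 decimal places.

Step 0: x=[4.0000 5.0000] v=[-1.0000 0.0000]
Step 1: x=[3.3200 5.3200] v=[-3.4000 1.6000]
Step 2: x=[2.4288 5.8000] v=[-4.4560 2.4000]
Step 3: x=[1.6884 6.2206] v=[-3.7021 2.1030]
Step 4: x=[1.4030 6.3960] v=[-1.4271 0.8772]
Max displacement = 1.5970

Answer: 1.5970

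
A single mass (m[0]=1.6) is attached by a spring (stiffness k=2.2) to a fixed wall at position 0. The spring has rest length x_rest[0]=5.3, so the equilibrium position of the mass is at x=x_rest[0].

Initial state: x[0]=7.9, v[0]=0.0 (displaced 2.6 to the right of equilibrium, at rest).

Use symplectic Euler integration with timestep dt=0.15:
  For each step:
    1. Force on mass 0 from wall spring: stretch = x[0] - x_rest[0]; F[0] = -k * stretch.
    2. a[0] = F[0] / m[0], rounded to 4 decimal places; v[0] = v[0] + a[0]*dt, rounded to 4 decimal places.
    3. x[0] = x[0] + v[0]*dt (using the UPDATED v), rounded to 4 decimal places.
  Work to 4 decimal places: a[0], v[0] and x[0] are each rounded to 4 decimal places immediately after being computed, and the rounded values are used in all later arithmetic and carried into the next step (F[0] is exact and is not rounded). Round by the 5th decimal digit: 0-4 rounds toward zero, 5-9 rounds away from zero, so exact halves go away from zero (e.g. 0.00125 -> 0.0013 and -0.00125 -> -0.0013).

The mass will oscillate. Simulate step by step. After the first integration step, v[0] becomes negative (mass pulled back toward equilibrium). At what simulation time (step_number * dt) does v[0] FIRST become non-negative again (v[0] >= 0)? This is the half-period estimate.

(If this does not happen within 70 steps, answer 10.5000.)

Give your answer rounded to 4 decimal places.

Answer: 2.7000

Derivation:
Step 0: x=[7.9000] v=[0.0000]
Step 1: x=[7.8196] v=[-0.5363]
Step 2: x=[7.6612] v=[-1.0560]
Step 3: x=[7.4298] v=[-1.5430]
Step 4: x=[7.1325] v=[-1.9823]
Step 5: x=[6.7785] v=[-2.3603]
Step 6: x=[6.3787] v=[-2.6652]
Step 7: x=[5.9455] v=[-2.8877]
Step 8: x=[5.4924] v=[-3.0208]
Step 9: x=[5.0333] v=[-3.0605]
Step 10: x=[4.5825] v=[-3.0055]
Step 11: x=[4.1539] v=[-2.8575]
Step 12: x=[3.7607] v=[-2.6211]
Step 13: x=[3.4152] v=[-2.3036]
Step 14: x=[3.1280] v=[-1.9149]
Step 15: x=[2.9080] v=[-1.4669]
Step 16: x=[2.7620] v=[-0.9736]
Step 17: x=[2.6945] v=[-0.4501]
Step 18: x=[2.7076] v=[0.0873]
First v>=0 after going negative at step 18, time=2.7000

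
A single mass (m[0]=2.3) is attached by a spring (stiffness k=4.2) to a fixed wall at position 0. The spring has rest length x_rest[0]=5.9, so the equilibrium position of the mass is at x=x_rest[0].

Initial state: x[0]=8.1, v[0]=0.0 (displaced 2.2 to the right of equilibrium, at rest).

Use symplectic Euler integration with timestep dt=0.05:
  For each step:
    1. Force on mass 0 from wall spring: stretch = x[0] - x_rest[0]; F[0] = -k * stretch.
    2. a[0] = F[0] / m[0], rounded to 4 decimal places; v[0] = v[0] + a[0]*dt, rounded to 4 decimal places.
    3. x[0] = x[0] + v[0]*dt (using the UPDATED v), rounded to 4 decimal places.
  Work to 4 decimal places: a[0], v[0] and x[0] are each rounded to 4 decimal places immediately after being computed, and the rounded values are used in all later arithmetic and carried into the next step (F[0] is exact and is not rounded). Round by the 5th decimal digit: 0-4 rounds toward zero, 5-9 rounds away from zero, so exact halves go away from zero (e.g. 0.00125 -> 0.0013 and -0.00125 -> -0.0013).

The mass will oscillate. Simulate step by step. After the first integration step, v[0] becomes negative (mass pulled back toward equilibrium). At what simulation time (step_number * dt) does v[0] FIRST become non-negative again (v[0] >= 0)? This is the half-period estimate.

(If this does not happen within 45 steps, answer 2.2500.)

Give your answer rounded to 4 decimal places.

Answer: 2.2500

Derivation:
Step 0: x=[8.1000] v=[0.0000]
Step 1: x=[8.0900] v=[-0.2009]
Step 2: x=[8.0700] v=[-0.4009]
Step 3: x=[8.0401] v=[-0.5990]
Step 4: x=[8.0004] v=[-0.7944]
Step 5: x=[7.9511] v=[-0.9862]
Step 6: x=[7.8924] v=[-1.1735]
Step 7: x=[7.8246] v=[-1.3554]
Step 8: x=[7.7480] v=[-1.5311]
Step 9: x=[7.6630] v=[-1.6998]
Step 10: x=[7.5700] v=[-1.8608]
Step 11: x=[7.4693] v=[-2.0133]
Step 12: x=[7.3615] v=[-2.1566]
Step 13: x=[7.2470] v=[-2.2900]
Step 14: x=[7.1264] v=[-2.4130]
Step 15: x=[7.0002] v=[-2.5250]
Step 16: x=[6.8689] v=[-2.6255]
Step 17: x=[6.7332] v=[-2.7140]
Step 18: x=[6.5937] v=[-2.7901]
Step 19: x=[6.4510] v=[-2.8534]
Step 20: x=[6.3058] v=[-2.9037]
Step 21: x=[6.1588] v=[-2.9408]
Step 22: x=[6.0106] v=[-2.9644]
Step 23: x=[5.8619] v=[-2.9745]
Step 24: x=[5.7134] v=[-2.9710]
Step 25: x=[5.5657] v=[-2.9540]
Step 26: x=[5.4195] v=[-2.9235]
Step 27: x=[5.2755] v=[-2.8796]
Step 28: x=[5.1344] v=[-2.8226]
Step 29: x=[4.9968] v=[-2.7527]
Step 30: x=[4.8633] v=[-2.6702]
Step 31: x=[4.7345] v=[-2.5755]
Step 32: x=[4.6110] v=[-2.4691]
Step 33: x=[4.4934] v=[-2.3514]
Step 34: x=[4.3823] v=[-2.2230]
Step 35: x=[4.2781] v=[-2.0844]
Step 36: x=[4.1813] v=[-1.9363]
Step 37: x=[4.0923] v=[-1.7794]
Step 38: x=[4.0116] v=[-1.6144]
Step 39: x=[3.9395] v=[-1.4420]
Step 40: x=[3.8764] v=[-1.2630]
Step 41: x=[3.8225] v=[-1.0782]
Step 42: x=[3.7781] v=[-0.8885]
Step 43: x=[3.7434] v=[-0.6948]
Step 44: x=[3.7185] v=[-0.4979]
Step 45: x=[3.7036] v=[-0.2987]
v[0] did not become non-negative within 45 steps; using fallback time=2.2500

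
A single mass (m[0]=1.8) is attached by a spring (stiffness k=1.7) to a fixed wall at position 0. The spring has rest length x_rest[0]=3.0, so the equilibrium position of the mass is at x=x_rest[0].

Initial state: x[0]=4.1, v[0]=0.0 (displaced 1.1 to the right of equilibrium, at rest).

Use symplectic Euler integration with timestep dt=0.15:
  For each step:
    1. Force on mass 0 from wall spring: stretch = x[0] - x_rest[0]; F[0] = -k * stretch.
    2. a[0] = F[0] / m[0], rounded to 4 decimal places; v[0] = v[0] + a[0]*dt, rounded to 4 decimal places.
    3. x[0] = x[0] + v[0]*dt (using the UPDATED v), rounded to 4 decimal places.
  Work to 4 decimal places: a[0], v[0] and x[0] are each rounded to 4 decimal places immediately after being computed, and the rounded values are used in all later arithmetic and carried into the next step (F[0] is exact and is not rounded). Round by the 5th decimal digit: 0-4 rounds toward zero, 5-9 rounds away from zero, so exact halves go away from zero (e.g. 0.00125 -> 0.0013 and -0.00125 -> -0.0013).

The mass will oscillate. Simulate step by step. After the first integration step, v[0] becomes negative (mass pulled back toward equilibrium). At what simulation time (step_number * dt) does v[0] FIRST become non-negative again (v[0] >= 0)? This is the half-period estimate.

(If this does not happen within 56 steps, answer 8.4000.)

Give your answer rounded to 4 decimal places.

Answer: 3.3000

Derivation:
Step 0: x=[4.1000] v=[0.0000]
Step 1: x=[4.0766] v=[-0.1558]
Step 2: x=[4.0304] v=[-0.3083]
Step 3: x=[3.9623] v=[-0.4543]
Step 4: x=[3.8737] v=[-0.5906]
Step 5: x=[3.7665] v=[-0.7144]
Step 6: x=[3.6431] v=[-0.8230]
Step 7: x=[3.5060] v=[-0.9141]
Step 8: x=[3.3581] v=[-0.9858]
Step 9: x=[3.2026] v=[-1.0365]
Step 10: x=[3.0428] v=[-1.0652]
Step 11: x=[2.8821] v=[-1.0713]
Step 12: x=[2.7239] v=[-1.0546]
Step 13: x=[2.5716] v=[-1.0155]
Step 14: x=[2.4284] v=[-0.9548]
Step 15: x=[2.2973] v=[-0.8738]
Step 16: x=[2.1812] v=[-0.7742]
Step 17: x=[2.0825] v=[-0.6582]
Step 18: x=[2.0033] v=[-0.5282]
Step 19: x=[1.9453] v=[-0.3870]
Step 20: x=[1.9097] v=[-0.2376]
Step 21: x=[1.8972] v=[-0.0831]
Step 22: x=[1.9082] v=[0.0731]
First v>=0 after going negative at step 22, time=3.3000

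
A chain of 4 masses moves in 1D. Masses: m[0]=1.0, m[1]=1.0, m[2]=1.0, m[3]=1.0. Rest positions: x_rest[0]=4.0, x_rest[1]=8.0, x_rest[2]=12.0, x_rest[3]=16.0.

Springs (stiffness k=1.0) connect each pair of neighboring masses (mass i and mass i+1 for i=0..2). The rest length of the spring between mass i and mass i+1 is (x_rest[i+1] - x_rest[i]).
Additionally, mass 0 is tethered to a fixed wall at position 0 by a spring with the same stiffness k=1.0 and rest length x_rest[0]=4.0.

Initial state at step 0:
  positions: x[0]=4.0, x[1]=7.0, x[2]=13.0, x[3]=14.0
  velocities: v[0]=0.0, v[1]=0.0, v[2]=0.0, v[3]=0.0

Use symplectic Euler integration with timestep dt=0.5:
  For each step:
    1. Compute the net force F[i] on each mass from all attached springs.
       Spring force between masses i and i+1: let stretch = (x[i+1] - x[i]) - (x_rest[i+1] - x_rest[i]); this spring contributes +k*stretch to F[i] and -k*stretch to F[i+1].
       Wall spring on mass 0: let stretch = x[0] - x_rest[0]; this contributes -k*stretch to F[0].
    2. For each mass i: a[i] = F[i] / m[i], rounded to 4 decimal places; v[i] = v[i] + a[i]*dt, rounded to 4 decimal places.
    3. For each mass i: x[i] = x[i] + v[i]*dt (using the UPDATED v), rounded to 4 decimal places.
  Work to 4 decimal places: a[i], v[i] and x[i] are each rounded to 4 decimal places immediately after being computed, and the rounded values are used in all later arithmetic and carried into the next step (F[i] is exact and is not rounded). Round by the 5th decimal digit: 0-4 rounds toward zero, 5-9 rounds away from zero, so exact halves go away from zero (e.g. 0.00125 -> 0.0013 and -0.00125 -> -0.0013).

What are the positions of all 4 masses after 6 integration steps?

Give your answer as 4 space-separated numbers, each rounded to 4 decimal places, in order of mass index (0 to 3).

Step 0: x=[4.0000 7.0000 13.0000 14.0000] v=[0.0000 0.0000 0.0000 0.0000]
Step 1: x=[3.7500 7.7500 11.7500 14.7500] v=[-0.5000 1.5000 -2.5000 1.5000]
Step 2: x=[3.5625 8.5000 10.2500 15.7500] v=[-0.3750 1.5000 -3.0000 2.0000]
Step 3: x=[3.7188 8.4531 9.6875 16.3750] v=[0.3125 -0.0938 -1.1250 1.2500]
Step 4: x=[4.1290 7.5312 10.4883 16.3281] v=[0.8203 -1.8438 1.6016 -0.0938]
Step 5: x=[4.3575 6.4980 12.0098 15.8213] v=[0.4569 -2.0664 3.0430 -1.0137]
Step 6: x=[4.0317 6.3076 13.1063 15.3616] v=[-0.6516 -0.3808 2.1929 -0.9195]

Answer: 4.0317 6.3076 13.1063 15.3616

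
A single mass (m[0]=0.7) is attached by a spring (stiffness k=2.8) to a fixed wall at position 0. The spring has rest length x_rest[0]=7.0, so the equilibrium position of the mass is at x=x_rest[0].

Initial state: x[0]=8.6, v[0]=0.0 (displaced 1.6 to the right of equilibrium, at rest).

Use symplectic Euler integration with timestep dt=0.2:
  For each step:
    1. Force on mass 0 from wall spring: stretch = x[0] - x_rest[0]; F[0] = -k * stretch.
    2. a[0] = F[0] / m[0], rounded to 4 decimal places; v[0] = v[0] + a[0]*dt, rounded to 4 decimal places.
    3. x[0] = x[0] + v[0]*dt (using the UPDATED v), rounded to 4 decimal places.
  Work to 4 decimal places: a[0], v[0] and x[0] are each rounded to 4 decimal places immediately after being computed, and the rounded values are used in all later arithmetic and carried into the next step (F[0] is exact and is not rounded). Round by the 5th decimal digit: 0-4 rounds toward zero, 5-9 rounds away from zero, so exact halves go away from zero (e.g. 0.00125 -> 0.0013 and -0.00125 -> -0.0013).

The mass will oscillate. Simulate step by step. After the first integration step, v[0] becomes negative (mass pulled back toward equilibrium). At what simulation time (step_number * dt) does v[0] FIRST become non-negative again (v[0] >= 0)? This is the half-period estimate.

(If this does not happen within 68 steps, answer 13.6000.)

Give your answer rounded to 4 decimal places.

Answer: 1.6000

Derivation:
Step 0: x=[8.6000] v=[0.0000]
Step 1: x=[8.3440] v=[-1.2800]
Step 2: x=[7.8730] v=[-2.3552]
Step 3: x=[7.2623] v=[-3.0536]
Step 4: x=[6.6096] v=[-3.2634]
Step 5: x=[6.0194] v=[-2.9511]
Step 6: x=[5.5861] v=[-2.1666]
Step 7: x=[5.3790] v=[-1.0355]
Step 8: x=[5.4313] v=[0.2613]
First v>=0 after going negative at step 8, time=1.6000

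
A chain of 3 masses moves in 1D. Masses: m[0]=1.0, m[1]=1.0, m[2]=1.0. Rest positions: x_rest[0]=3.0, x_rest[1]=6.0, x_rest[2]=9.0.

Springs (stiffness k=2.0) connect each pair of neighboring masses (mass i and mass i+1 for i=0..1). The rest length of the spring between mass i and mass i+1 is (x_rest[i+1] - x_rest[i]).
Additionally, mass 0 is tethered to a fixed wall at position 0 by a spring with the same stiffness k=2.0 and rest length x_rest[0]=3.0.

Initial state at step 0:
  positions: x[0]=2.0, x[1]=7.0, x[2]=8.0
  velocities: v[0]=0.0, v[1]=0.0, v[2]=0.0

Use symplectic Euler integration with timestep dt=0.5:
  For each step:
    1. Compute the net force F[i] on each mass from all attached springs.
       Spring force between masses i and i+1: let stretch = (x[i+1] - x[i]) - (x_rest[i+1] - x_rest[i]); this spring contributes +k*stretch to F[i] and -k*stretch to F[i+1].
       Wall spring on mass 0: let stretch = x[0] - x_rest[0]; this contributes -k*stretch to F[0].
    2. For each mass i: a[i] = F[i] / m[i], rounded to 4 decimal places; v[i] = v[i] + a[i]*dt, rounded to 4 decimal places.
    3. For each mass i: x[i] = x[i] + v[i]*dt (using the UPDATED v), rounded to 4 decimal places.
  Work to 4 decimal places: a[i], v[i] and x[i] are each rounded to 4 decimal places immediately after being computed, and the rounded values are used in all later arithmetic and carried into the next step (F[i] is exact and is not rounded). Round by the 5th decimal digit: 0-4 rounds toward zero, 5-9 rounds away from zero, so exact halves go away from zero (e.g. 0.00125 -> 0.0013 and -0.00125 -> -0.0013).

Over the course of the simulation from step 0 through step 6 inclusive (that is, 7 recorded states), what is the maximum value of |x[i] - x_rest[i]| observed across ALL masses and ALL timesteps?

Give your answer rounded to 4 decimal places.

Step 0: x=[2.0000 7.0000 8.0000] v=[0.0000 0.0000 0.0000]
Step 1: x=[3.5000 5.0000 9.0000] v=[3.0000 -4.0000 2.0000]
Step 2: x=[4.0000 4.2500 9.5000] v=[1.0000 -1.5000 1.0000]
Step 3: x=[2.6250 6.0000 8.8750] v=[-2.7500 3.5000 -1.2500]
Step 4: x=[1.6250 7.5000 8.3125] v=[-2.0000 3.0000 -1.1250]
Step 5: x=[2.7500 6.4688 8.8438] v=[2.2500 -2.0625 1.0625]
Step 6: x=[4.3594 4.7657 9.6876] v=[3.2188 -3.4063 1.6875]
Max displacement = 1.7500

Answer: 1.7500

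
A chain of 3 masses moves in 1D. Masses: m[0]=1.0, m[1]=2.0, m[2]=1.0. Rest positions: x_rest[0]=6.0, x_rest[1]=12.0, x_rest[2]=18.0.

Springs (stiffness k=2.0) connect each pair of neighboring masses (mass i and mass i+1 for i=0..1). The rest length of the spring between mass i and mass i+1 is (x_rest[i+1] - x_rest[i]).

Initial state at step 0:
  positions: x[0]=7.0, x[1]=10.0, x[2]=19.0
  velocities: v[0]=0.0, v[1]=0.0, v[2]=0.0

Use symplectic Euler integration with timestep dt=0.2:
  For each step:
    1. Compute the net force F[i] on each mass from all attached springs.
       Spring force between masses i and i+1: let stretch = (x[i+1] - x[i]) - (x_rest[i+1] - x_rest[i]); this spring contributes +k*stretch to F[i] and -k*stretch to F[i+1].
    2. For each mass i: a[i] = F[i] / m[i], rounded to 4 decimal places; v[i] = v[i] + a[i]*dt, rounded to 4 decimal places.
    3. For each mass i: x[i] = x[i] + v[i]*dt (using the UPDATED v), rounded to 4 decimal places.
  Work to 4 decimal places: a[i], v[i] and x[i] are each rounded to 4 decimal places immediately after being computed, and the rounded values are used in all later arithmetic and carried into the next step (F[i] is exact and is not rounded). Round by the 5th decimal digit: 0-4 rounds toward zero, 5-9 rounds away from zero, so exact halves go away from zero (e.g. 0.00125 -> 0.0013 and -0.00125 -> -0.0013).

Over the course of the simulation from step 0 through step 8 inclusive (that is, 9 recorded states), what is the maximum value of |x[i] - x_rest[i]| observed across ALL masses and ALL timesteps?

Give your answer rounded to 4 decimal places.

Step 0: x=[7.0000 10.0000 19.0000] v=[0.0000 0.0000 0.0000]
Step 1: x=[6.7600 10.2400 18.7600] v=[-1.2000 1.2000 -1.2000]
Step 2: x=[6.3184 10.6816 18.3184] v=[-2.2080 2.2080 -2.2080]
Step 3: x=[5.7459 11.2541 17.7459] v=[-2.8627 2.8627 -2.8627]
Step 4: x=[5.1340 11.8660 17.1340] v=[-3.0594 3.0594 -3.0594]
Step 5: x=[4.5807 12.4193 16.5807] v=[-2.7666 2.7666 -2.7666]
Step 6: x=[4.1745 12.8255 16.1745] v=[-2.0312 2.0312 -2.0312]
Step 7: x=[3.9803 13.0197 15.9803] v=[-0.9708 0.9708 -0.9708]
Step 8: x=[4.0293 12.9707 16.0293] v=[0.2450 -0.2450 0.2450]
Max displacement = 2.0197

Answer: 2.0197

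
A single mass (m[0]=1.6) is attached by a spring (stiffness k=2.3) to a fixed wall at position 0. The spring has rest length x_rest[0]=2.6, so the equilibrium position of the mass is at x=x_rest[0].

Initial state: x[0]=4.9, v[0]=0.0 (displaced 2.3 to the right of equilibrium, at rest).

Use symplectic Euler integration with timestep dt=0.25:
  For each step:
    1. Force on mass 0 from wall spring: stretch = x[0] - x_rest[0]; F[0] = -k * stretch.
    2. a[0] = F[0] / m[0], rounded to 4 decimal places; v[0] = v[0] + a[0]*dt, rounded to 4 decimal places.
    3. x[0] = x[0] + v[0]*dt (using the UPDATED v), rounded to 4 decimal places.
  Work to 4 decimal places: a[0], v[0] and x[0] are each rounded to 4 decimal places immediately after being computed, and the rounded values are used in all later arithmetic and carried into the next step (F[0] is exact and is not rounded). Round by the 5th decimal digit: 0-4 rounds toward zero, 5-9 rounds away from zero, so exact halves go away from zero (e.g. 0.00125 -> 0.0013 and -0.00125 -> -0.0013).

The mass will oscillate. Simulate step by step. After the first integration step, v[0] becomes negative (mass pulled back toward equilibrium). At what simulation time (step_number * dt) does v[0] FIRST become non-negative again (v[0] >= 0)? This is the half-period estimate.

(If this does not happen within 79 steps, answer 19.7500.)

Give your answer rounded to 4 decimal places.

Step 0: x=[4.9000] v=[0.0000]
Step 1: x=[4.6934] v=[-0.8266]
Step 2: x=[4.2987] v=[-1.5789]
Step 3: x=[3.7514] v=[-2.1894]
Step 4: x=[3.1006] v=[-2.6032]
Step 5: x=[2.4048] v=[-2.7831]
Step 6: x=[1.7266] v=[-2.7130]
Step 7: x=[1.1268] v=[-2.3991]
Step 8: x=[0.6594] v=[-1.8697]
Step 9: x=[0.3663] v=[-1.1723]
Step 10: x=[0.2739] v=[-0.3696]
Step 11: x=[0.3905] v=[0.4664]
First v>=0 after going negative at step 11, time=2.7500

Answer: 2.7500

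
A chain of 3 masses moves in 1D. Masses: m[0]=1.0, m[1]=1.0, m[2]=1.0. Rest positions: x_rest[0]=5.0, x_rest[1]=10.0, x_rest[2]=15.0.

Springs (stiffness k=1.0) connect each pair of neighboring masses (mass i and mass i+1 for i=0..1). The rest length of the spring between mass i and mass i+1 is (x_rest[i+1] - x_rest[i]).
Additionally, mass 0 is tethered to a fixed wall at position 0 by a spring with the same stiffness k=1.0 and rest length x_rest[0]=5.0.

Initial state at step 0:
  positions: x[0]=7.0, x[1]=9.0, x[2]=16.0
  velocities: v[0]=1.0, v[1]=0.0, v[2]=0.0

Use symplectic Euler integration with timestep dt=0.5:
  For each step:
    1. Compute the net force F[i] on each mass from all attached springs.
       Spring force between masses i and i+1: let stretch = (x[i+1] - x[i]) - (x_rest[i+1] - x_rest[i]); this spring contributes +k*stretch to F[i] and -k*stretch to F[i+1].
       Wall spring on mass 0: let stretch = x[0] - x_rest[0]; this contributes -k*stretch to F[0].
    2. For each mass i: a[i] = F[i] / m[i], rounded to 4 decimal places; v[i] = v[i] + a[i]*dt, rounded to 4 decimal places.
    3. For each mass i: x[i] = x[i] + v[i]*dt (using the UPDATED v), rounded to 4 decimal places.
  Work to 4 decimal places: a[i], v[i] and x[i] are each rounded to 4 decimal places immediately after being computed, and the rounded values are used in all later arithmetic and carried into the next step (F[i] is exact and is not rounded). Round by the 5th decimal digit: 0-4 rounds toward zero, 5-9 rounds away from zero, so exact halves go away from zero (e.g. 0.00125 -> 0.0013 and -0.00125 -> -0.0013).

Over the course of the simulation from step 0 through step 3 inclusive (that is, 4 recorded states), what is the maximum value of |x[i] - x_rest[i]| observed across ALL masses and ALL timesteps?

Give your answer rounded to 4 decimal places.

Answer: 2.4375

Derivation:
Step 0: x=[7.0000 9.0000 16.0000] v=[1.0000 0.0000 0.0000]
Step 1: x=[6.2500 10.2500 15.5000] v=[-1.5000 2.5000 -1.0000]
Step 2: x=[4.9375 11.8125 14.9375] v=[-2.6250 3.1250 -1.1250]
Step 3: x=[4.1094 12.4375 14.8438] v=[-1.6563 1.2500 -0.1875]
Max displacement = 2.4375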